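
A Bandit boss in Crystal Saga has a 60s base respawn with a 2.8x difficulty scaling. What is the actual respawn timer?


Respawn time = base * multiplier
= 60 * 2.8
= 168.0 seconds

168.0 seconds


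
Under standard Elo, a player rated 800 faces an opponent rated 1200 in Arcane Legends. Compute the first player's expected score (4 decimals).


Elo expected score: Ea = 1/(1 + 10^((Rb-Ra)/400))
Rb - Ra = 1200 - 800 = 400
(Rb-Ra)/400 = 400/400 = 1.0
10^1.0 = 10.0
Ea = 1/(1 + 10.0) = 1/11.0 = 0.0909

0.0909


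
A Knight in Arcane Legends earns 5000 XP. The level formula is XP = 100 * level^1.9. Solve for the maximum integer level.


XP = 100 * level^1.9, so level = (XP / 100)^(1/1.9)
= (5000 / 100)^(1/1.9)
= 50.0^0.5263
= 7.8378
Floor: level = 7

level 7


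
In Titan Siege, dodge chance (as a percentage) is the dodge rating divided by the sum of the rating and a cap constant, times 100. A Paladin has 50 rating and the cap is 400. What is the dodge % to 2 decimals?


dodge% = 50 / (50 + 400) * 100
= 50 / 450 * 100
= 0.111111 * 100
= 11.11%

11.11%


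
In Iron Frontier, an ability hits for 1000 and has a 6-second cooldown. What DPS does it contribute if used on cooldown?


DPS = damage / cooldown
= 1000 / 6
= 166.67

166.67 DPS


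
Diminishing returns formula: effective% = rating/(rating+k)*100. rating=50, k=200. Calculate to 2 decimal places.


effective% = rating / (rating + k) * 100
= 50 / (50 + 200) * 100
= 50 / 250 * 100
= 0.2 * 100
= 20.00%

20.00%


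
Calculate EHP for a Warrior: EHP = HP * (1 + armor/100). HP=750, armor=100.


EHP = 750 * (1 + 100/100)
= 750 * (1 + 1.0)
= 750 * 2.0
= 1500.0

1500.0 EHP


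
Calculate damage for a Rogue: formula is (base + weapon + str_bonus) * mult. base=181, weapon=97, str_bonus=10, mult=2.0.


Sum base + weapon + str = 181 + 97 + 10 = 288
Multiply by 2.0:
288 * 2.0 = 576.0

576.0 damage


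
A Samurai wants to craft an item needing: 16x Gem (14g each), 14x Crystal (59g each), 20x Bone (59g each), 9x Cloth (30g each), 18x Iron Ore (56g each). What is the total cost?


Cost breakdown:
  Gem: 16 * 14 = 224
  Crystal: 14 * 59 = 826
  Bone: 20 * 59 = 1180
  Cloth: 9 * 30 = 270
  Iron Ore: 18 * 56 = 1008
Total = 224 + 826 + 1180 + 270 + 1008 = 3508

3508 gold


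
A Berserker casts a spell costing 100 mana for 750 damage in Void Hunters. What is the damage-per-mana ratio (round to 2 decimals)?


Efficiency = damage / mana
= 750 / 100
= 7.50

7.50 dmg/mana


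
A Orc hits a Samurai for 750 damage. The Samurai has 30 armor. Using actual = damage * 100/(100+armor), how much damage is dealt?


actual = 750 * 100 / (100 + 30)
= 750 * 100 / 130
= 75000 / 130
= 576.92

576.92 damage


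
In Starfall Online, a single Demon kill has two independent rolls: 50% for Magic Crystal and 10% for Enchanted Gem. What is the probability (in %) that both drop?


For independent events, P(both) = P(A) * P(B)
= 50% * 10%
= 500 / 100 %
= 5.0%

5.0%


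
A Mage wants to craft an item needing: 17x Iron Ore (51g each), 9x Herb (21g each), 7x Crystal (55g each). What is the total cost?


Cost breakdown:
  Iron Ore: 17 * 51 = 867
  Herb: 9 * 21 = 189
  Crystal: 7 * 55 = 385
Total = 867 + 189 + 385 = 1441

1441 gold


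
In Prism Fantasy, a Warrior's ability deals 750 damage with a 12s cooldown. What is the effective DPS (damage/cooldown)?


DPS = damage / cooldown
= 750 / 12
= 62.50

62.50 DPS


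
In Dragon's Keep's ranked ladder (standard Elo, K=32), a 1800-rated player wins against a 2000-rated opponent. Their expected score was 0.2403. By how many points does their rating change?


Elo update: delta = K * (S - Ea), where S = 1 (wins)
S - Ea = 1 - 0.2403 = 0.7597
Rating change = 32 * 0.7597
= 24.31

24.31 rating points


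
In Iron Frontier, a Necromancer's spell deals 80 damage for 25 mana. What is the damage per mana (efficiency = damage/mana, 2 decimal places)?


Efficiency = damage / mana
= 80 / 25
= 3.20

3.20 dmg/mana


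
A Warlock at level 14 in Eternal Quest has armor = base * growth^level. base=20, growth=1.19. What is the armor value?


value = base * growth^level
= 20 * 1.19^14
= 20 * 11.419773
= 228.40

228.40 armor


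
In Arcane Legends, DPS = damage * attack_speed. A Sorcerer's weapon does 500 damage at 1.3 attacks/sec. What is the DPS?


DPS = damage * attack_speed
= 500 * 1.3
= 650.0

650.0 DPS


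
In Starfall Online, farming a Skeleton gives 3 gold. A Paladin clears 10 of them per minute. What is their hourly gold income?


Gold per minute = 3 * 10 = 30
Gold per hour = 30 * 60 = 1800

1800 gold/hour


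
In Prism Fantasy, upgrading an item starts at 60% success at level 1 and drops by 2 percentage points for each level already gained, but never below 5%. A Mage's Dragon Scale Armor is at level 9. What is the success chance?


raw_rate = 60 - 2 * (9 - 1)
= 60 - 2 * 8
= 60 - 16
= 44
Apply floor: max(44, 5) = 44%

44%


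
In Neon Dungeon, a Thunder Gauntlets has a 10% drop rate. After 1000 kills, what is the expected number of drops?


Expected drops = kills * (drop_rate / 100)
= 1000 * (10 / 100)
= 1000 * 0.1
= 100.0

100.0 drops


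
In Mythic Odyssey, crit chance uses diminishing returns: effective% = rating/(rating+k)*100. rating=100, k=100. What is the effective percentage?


effective% = rating / (rating + k) * 100
= 100 / (100 + 100) * 100
= 100 / 200 * 100
= 0.5 * 100
= 50.00%

50.00%


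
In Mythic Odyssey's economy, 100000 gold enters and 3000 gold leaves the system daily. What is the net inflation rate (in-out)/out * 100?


Net gold = 100000 - 3000 = 97000
Inflation rate = net / sunk * 100 = 97000 / 3000 * 100
= 32.333333 * 100
= 3233.33%

3233.33%


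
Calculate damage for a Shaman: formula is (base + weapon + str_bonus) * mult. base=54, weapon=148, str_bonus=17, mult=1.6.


Sum base + weapon + str = 54 + 148 + 17 = 219
Multiply by 1.6:
219 * 1.6 = 350.4

350.4 damage


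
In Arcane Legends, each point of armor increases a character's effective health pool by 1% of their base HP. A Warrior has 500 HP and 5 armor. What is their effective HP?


EHP = 500 * (1 + 5/100)
= 500 * (1 + 0.05)
= 500 * 1.05
= 525.0

525.0 EHP


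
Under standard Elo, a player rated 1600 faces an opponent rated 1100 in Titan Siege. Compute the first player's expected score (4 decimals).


Elo expected score: Ea = 1/(1 + 10^((Rb-Ra)/400))
Rb - Ra = 1100 - 1600 = -500
(Rb-Ra)/400 = -500/400 = -1.25
10^-1.25 = 0.056234
Ea = 1/(1 + 0.056234) = 1/1.056234 = 0.9468

0.9468


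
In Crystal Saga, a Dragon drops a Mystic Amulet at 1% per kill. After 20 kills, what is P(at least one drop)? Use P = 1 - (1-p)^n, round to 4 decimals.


P(at least one) = 1 - P(none) = 1 - (1-p)^n
p = 1/100 = 0.01
1 - p = 0.99
(1 - p)^20 = 0.99^20 = 0.817907
P(at least one) = 1 - 0.817907 = 0.1821

0.1821


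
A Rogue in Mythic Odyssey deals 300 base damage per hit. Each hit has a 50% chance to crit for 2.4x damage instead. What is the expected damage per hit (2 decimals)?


E[dmg] = base * (1 + crit_chance * (crit_mult - 1))
cc as decimal = 50/100 = 0.5
cm - 1 = 2.4 - 1 = 1.4
Bonus factor = 0.5 * 1.4 = 0.7
Total multiplier = 1 + 0.7 = 1.7
Expected damage = 300 * 1.7 = 510.00

510.00 damage


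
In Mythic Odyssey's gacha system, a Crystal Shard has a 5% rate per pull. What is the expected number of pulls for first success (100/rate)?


Expected pulls for a geometric distribution = 1/p = 100 / rate%
= 100 / 5
= 20.0

20.0 pulls


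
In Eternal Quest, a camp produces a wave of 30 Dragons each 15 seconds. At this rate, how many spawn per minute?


Spawns per minute = count * (60 / interval)
= 30 * (60 / 15)
= 30 * 4.0
= 120.0

120.0 per minute


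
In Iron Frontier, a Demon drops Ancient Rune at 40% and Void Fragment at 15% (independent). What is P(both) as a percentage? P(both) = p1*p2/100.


For independent events, P(both) = P(A) * P(B)
= 40% * 15%
= 600 / 100 %
= 6.0%

6.0%


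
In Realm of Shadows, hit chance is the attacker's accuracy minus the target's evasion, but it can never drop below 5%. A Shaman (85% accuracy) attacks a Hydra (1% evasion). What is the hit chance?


accuracy - evasion = 85 - 1 = 84
Apply floor: max(84, 5) = 84
Hit chance = 84%

84%


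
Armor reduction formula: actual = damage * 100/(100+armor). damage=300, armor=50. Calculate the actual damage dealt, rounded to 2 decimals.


actual = 300 * 100 / (100 + 50)
= 300 * 100 / 150
= 30000 / 150
= 200.00

200.00 damage


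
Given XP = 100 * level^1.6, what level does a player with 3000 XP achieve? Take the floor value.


XP = 100 * level^1.6, so level = (XP / 100)^(1/1.6)
= (3000 / 100)^(1/1.6)
= 30.0^0.625
= 8.3792
Floor: level = 8

level 8


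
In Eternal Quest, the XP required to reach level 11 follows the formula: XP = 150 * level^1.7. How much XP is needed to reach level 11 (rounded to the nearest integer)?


XP = 150 * level^1.7
Substitute level = 11:
XP = 150 * 11^1.7
= 150 * 58.9342
= 8840

8840 XP


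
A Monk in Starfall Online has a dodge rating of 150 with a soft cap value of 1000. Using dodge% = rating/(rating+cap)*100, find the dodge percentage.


dodge% = 150 / (150 + 1000) * 100
= 150 / 1150 * 100
= 0.130435 * 100
= 13.04%

13.04%


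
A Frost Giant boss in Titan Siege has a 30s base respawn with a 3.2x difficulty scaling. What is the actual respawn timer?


Respawn time = base * multiplier
= 30 * 3.2
= 96.0 seconds

96.0 seconds


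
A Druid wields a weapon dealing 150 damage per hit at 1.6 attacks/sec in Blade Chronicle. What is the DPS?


DPS = damage * attack_speed
= 150 * 1.6
= 240.0

240.0 DPS


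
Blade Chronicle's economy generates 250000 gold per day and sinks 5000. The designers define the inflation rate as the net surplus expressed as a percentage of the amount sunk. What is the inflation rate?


Net gold = 250000 - 5000 = 245000
Inflation rate = net / sunk * 100 = 245000 / 5000 * 100
= 49.0 * 100
= 4900.00%

4900.00%


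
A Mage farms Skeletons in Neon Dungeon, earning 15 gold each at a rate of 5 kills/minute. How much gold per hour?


Gold per minute = 15 * 5 = 75
Gold per hour = 75 * 60 = 4500

4500 gold/hour


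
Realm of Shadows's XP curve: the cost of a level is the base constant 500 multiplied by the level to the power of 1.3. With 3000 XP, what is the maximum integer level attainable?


XP = 500 * level^1.3, so level = (XP / 500)^(1/1.3)
= (3000 / 500)^(1/1.3)
= 6.0^0.7692
= 3.9681
Floor: level = 3

level 3


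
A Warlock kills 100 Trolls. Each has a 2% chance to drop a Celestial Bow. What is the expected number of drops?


Expected drops = kills * (drop_rate / 100)
= 100 * (2 / 100)
= 100 * 0.02
= 2.0

2.0 drops


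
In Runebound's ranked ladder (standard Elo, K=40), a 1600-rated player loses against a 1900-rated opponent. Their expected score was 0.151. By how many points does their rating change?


Elo update: delta = K * (S - Ea), where S = 0 (loses)
S - Ea = 0 - 0.151 = -0.151
Rating change = 40 * -0.151
= -6.04

-6.04 rating points


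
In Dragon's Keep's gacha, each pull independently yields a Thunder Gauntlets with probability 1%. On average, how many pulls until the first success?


Expected pulls for a geometric distribution = 1/p = 100 / rate%
= 100 / 1
= 100.0

100.0 pulls


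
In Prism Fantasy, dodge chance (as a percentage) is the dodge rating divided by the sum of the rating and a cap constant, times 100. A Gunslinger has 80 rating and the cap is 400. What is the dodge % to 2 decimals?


dodge% = 80 / (80 + 400) * 100
= 80 / 480 * 100
= 0.166667 * 100
= 16.67%

16.67%


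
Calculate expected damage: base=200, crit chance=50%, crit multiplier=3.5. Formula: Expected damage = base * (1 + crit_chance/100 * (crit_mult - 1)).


E[dmg] = base * (1 + crit_chance * (crit_mult - 1))
cc as decimal = 50/100 = 0.5
cm - 1 = 3.5 - 1 = 2.5
Bonus factor = 0.5 * 2.5 = 1.25
Total multiplier = 1 + 1.25 = 2.25
Expected damage = 200 * 2.25 = 450.00

450.00 damage


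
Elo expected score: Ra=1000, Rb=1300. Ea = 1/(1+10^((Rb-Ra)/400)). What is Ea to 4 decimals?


Elo expected score: Ea = 1/(1 + 10^((Rb-Ra)/400))
Rb - Ra = 1300 - 1000 = 300
(Rb-Ra)/400 = 300/400 = 0.75
10^0.75 = 5.623413
Ea = 1/(1 + 5.623413) = 1/6.623413 = 0.1510

0.1510


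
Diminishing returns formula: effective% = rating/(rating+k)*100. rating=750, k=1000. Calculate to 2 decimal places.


effective% = rating / (rating + k) * 100
= 750 / (750 + 1000) * 100
= 750 / 1750 * 100
= 0.428571 * 100
= 42.86%

42.86%


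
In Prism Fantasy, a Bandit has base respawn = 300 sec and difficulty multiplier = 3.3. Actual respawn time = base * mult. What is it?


Respawn time = base * multiplier
= 300 * 3.3
= 990.0 seconds

990.0 seconds


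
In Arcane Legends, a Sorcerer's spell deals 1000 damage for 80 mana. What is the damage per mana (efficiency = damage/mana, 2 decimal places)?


Efficiency = damage / mana
= 1000 / 80
= 12.50

12.50 dmg/mana


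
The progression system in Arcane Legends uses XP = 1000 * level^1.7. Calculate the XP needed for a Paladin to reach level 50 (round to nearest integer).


XP = 1000 * level^1.7
Substitute level = 50:
XP = 1000 * 50^1.7
= 1000 * 773.1237
= 773124

773124 XP


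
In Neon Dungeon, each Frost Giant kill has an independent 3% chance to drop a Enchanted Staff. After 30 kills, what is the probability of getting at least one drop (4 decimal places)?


P(at least one) = 1 - P(none) = 1 - (1-p)^n
p = 3/100 = 0.03
1 - p = 0.97
(1 - p)^30 = 0.97^30 = 0.401007
P(at least one) = 1 - 0.401007 = 0.5990

0.5990


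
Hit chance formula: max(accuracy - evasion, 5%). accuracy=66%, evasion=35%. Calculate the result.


accuracy - evasion = 66 - 35 = 31
Apply floor: max(31, 5) = 31
Hit chance = 31%

31%


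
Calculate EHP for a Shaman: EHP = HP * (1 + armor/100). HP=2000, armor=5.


EHP = 2000 * (1 + 5/100)
= 2000 * (1 + 0.05)
= 2000 * 1.05
= 2100.0

2100.0 EHP


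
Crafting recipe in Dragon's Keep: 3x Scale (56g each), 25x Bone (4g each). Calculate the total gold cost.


Cost breakdown:
  Scale: 3 * 56 = 168
  Bone: 25 * 4 = 100
Total = 168 + 100 = 268

268 gold


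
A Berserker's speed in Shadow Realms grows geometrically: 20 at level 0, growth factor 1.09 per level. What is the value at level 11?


value = base * growth^level
= 20 * 1.09^11
= 20 * 2.580426
= 51.61

51.61 speed


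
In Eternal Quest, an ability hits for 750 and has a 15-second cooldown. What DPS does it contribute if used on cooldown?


DPS = damage / cooldown
= 750 / 15
= 50.00

50.00 DPS


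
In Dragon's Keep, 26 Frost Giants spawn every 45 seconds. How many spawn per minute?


Spawns per minute = count * (60 / interval)
= 26 * (60 / 45)
= 26 * 1.3333
= 34.67

34.67 per minute


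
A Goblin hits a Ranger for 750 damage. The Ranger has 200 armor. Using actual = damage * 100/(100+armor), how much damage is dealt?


actual = 750 * 100 / (100 + 200)
= 750 * 100 / 300
= 75000 / 300
= 250.00

250.00 damage


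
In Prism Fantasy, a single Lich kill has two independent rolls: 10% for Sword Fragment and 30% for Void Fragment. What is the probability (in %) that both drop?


For independent events, P(both) = P(A) * P(B)
= 10% * 30%
= 300 / 100 %
= 3.0%

3.0%


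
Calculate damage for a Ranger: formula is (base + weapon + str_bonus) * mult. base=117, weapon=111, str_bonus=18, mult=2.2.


Sum base + weapon + str = 117 + 111 + 18 = 246
Multiply by 2.2:
246 * 2.2 = 541.2

541.2 damage


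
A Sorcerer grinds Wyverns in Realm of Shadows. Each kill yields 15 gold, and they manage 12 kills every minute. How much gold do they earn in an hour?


Gold per minute = 15 * 12 = 180
Gold per hour = 180 * 60 = 10800

10800 gold/hour


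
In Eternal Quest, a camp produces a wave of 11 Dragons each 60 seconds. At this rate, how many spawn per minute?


Spawns per minute = count * (60 / interval)
= 11 * (60 / 60)
= 11 * 1.0
= 11.0

11.0 per minute


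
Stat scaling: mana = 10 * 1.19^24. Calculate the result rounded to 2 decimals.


value = base * growth^level
= 10 * 1.19^24
= 10 * 65.031994
= 650.32

650.32 mana


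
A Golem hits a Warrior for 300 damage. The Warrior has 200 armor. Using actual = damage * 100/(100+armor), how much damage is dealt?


actual = 300 * 100 / (100 + 200)
= 300 * 100 / 300
= 30000 / 300
= 100.00

100.00 damage


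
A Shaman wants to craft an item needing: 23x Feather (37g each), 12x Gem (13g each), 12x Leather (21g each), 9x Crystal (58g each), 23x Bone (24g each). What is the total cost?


Cost breakdown:
  Feather: 23 * 37 = 851
  Gem: 12 * 13 = 156
  Leather: 12 * 21 = 252
  Crystal: 9 * 58 = 522
  Bone: 23 * 24 = 552
Total = 851 + 156 + 252 + 522 + 552 = 2333

2333 gold


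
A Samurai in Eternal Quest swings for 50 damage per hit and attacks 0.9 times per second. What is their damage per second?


DPS = damage * attack_speed
= 50 * 0.9
= 45.0

45.0 DPS


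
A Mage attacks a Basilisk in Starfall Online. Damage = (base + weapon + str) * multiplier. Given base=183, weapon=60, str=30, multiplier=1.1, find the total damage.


Sum base + weapon + str = 183 + 60 + 30 = 273
Multiply by 1.1:
273 * 1.1 = 300.3

300.3 damage


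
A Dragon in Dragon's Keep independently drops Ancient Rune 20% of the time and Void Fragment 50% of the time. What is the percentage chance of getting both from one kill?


For independent events, P(both) = P(A) * P(B)
= 20% * 50%
= 1000 / 100 %
= 10.0%

10.0%


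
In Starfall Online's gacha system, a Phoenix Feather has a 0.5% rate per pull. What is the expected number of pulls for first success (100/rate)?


Expected pulls for a geometric distribution = 1/p = 100 / rate%
= 100 / 0.5
= 200.0

200.0 pulls


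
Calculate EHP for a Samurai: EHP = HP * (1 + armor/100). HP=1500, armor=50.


EHP = 1500 * (1 + 50/100)
= 1500 * (1 + 0.5)
= 1500 * 1.5
= 2250.0

2250.0 EHP


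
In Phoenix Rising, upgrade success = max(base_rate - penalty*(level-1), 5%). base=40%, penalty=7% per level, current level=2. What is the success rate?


raw_rate = 40 - 7 * (2 - 1)
= 40 - 7 * 1
= 40 - 7
= 33
Apply floor: max(33, 5) = 33%

33%


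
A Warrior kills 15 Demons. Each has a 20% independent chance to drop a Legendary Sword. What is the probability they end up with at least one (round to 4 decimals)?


P(at least one) = 1 - P(none) = 1 - (1-p)^n
p = 20/100 = 0.2
1 - p = 0.8
(1 - p)^15 = 0.8^15 = 0.035184
P(at least one) = 1 - 0.035184 = 0.9648

0.9648


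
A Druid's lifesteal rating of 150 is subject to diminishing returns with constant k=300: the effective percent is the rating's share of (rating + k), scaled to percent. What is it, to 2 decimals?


effective% = rating / (rating + k) * 100
= 150 / (150 + 300) * 100
= 150 / 450 * 100
= 0.333333 * 100
= 33.33%

33.33%


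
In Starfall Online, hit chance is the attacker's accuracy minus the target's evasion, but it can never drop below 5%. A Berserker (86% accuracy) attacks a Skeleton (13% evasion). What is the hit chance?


accuracy - evasion = 86 - 13 = 73
Apply floor: max(73, 5) = 73
Hit chance = 73%

73%


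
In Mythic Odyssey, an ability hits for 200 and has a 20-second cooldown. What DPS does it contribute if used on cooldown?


DPS = damage / cooldown
= 200 / 20
= 10.00

10.00 DPS


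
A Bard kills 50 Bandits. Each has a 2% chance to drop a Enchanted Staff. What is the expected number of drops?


Expected drops = kills * (drop_rate / 100)
= 50 * (2 / 100)
= 50 * 0.02
= 1.0

1.0 drops


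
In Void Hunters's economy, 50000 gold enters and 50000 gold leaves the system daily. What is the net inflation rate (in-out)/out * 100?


Net gold = 50000 - 50000 = 0
Inflation rate = net / sunk * 100 = 0 / 50000 * 100
= 0.0 * 100
= 0.00%

0.00%


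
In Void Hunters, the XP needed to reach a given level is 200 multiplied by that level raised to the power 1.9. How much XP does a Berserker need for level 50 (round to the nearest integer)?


XP = 200 * level^1.9
Substitute level = 50:
XP = 200 * 50^1.9
= 200 * 1690.6083
= 338122

338122 XP


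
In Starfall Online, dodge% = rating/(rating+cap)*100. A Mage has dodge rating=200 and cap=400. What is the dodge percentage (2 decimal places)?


dodge% = 200 / (200 + 400) * 100
= 200 / 600 * 100
= 0.333333 * 100
= 33.33%

33.33%


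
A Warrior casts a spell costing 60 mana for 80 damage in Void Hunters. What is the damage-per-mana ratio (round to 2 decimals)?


Efficiency = damage / mana
= 80 / 60
= 1.33

1.33 dmg/mana


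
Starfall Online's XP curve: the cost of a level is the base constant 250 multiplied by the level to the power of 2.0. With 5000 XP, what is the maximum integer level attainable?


XP = 250 * level^2.0, so level = (XP / 250)^(1/2.0)
= (5000 / 250)^(1/2.0)
= 20.0^0.5
= 4.4721
Floor: level = 4

level 4


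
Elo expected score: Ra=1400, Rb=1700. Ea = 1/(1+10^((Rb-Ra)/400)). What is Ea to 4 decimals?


Elo expected score: Ea = 1/(1 + 10^((Rb-Ra)/400))
Rb - Ra = 1700 - 1400 = 300
(Rb-Ra)/400 = 300/400 = 0.75
10^0.75 = 5.623413
Ea = 1/(1 + 5.623413) = 1/6.623413 = 0.1510

0.1510


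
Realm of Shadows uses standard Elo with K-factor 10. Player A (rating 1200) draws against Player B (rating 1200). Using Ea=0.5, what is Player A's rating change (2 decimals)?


Elo update: delta = K * (S - Ea), where S = 0.5 (draws)
S - Ea = 0.5 - 0.5 = 0.0
Rating change = 10 * 0.0
= 0.00

0.00 rating points


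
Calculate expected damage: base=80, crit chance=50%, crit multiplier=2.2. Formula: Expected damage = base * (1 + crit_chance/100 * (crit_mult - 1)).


E[dmg] = base * (1 + crit_chance * (crit_mult - 1))
cc as decimal = 50/100 = 0.5
cm - 1 = 2.2 - 1 = 1.2
Bonus factor = 0.5 * 1.2 = 0.6
Total multiplier = 1 + 0.6 = 1.6
Expected damage = 80 * 1.6 = 128.00

128.00 damage


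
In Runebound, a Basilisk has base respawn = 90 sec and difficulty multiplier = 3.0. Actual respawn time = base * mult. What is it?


Respawn time = base * multiplier
= 90 * 3.0
= 270.0 seconds

270.0 seconds


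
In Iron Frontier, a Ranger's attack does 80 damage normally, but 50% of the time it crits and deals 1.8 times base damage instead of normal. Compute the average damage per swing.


E[dmg] = base * (1 + crit_chance * (crit_mult - 1))
cc as decimal = 50/100 = 0.5
cm - 1 = 1.8 - 1 = 0.8
Bonus factor = 0.5 * 0.8 = 0.4
Total multiplier = 1 + 0.4 = 1.4
Expected damage = 80 * 1.4 = 112.00

112.00 damage


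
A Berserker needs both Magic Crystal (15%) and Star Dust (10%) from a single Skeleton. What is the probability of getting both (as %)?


For independent events, P(both) = P(A) * P(B)
= 15% * 10%
= 150 / 100 %
= 1.5%

1.5%


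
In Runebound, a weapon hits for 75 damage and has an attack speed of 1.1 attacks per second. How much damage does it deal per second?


DPS = damage * attack_speed
= 75 * 1.1
= 82.5

82.5 DPS


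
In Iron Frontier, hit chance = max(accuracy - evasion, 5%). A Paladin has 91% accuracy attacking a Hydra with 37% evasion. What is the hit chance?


accuracy - evasion = 91 - 37 = 54
Apply floor: max(54, 5) = 54
Hit chance = 54%

54%


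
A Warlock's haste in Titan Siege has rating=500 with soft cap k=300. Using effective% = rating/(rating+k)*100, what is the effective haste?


effective% = rating / (rating + k) * 100
= 500 / (500 + 300) * 100
= 500 / 800 * 100
= 0.625 * 100
= 62.50%

62.50%


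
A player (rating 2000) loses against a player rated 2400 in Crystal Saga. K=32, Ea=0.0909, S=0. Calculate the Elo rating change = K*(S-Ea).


Elo update: delta = K * (S - Ea), where S = 0 (loses)
S - Ea = 0 - 0.0909 = -0.0909
Rating change = 32 * -0.0909
= -2.91

-2.91 rating points


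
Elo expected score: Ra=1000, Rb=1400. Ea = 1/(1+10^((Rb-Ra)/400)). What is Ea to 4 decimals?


Elo expected score: Ea = 1/(1 + 10^((Rb-Ra)/400))
Rb - Ra = 1400 - 1000 = 400
(Rb-Ra)/400 = 400/400 = 1.0
10^1.0 = 10.0
Ea = 1/(1 + 10.0) = 1/11.0 = 0.0909

0.0909


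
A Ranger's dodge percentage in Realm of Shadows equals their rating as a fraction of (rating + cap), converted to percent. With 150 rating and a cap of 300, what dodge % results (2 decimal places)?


dodge% = 150 / (150 + 300) * 100
= 150 / 450 * 100
= 0.333333 * 100
= 33.33%

33.33%


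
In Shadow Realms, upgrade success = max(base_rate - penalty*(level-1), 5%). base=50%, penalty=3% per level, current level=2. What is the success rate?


raw_rate = 50 - 3 * (2 - 1)
= 50 - 3 * 1
= 50 - 3
= 47
Apply floor: max(47, 5) = 47%

47%


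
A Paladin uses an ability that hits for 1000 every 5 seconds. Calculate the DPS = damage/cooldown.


DPS = damage / cooldown
= 1000 / 5
= 200.00

200.00 DPS


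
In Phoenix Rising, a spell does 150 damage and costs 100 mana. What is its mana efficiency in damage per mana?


Efficiency = damage / mana
= 150 / 100
= 1.50

1.50 dmg/mana


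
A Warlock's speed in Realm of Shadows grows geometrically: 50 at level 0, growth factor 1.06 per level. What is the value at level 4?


value = base * growth^level
= 50 * 1.06^4
= 50 * 1.262477
= 63.12

63.12 speed


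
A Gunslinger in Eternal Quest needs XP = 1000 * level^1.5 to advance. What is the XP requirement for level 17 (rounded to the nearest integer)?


XP = 1000 * level^1.5
Substitute level = 17:
XP = 1000 * 17^1.5
= 1000 * 70.0928
= 70093

70093 XP


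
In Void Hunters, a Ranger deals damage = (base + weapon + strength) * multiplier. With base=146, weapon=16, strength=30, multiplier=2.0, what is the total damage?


Sum base + weapon + str = 146 + 16 + 30 = 192
Multiply by 2.0:
192 * 2.0 = 384.0

384.0 damage


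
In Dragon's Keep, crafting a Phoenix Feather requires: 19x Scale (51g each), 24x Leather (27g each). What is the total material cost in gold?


Cost breakdown:
  Scale: 19 * 51 = 969
  Leather: 24 * 27 = 648
Total = 969 + 648 = 1617

1617 gold


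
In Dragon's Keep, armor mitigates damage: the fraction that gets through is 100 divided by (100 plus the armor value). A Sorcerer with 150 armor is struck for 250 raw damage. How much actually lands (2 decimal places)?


actual = 250 * 100 / (100 + 150)
= 250 * 100 / 250
= 25000 / 250
= 100.00

100.00 damage


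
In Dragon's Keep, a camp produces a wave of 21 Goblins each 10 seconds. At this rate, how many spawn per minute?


Spawns per minute = count * (60 / interval)
= 21 * (60 / 10)
= 21 * 6.0
= 126.0

126.0 per minute


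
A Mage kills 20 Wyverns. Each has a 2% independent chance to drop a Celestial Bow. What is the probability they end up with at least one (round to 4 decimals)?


P(at least one) = 1 - P(none) = 1 - (1-p)^n
p = 2/100 = 0.02
1 - p = 0.98
(1 - p)^20 = 0.98^20 = 0.667608
P(at least one) = 1 - 0.667608 = 0.3324

0.3324


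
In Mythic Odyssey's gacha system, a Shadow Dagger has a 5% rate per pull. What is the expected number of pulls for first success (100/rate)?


Expected pulls for a geometric distribution = 1/p = 100 / rate%
= 100 / 5
= 20.0

20.0 pulls


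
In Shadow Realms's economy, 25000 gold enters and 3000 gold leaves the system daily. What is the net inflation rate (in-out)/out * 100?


Net gold = 25000 - 3000 = 22000
Inflation rate = net / sunk * 100 = 22000 / 3000 * 100
= 7.333333 * 100
= 733.33%

733.33%


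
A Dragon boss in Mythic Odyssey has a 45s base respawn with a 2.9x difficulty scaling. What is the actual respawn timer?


Respawn time = base * multiplier
= 45 * 2.9
= 130.5 seconds

130.5 seconds


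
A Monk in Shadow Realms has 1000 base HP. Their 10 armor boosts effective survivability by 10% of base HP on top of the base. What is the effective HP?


EHP = 1000 * (1 + 10/100)
= 1000 * (1 + 0.1)
= 1000 * 1.1
= 1100.0

1100.0 EHP


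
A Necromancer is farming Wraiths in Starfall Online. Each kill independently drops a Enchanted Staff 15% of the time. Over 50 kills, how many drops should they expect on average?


Expected drops = kills * (drop_rate / 100)
= 50 * (15 / 100)
= 50 * 0.15
= 7.5

7.5 drops


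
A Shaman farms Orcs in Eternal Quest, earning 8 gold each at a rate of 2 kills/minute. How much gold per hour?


Gold per minute = 8 * 2 = 16
Gold per hour = 16 * 60 = 960

960 gold/hour


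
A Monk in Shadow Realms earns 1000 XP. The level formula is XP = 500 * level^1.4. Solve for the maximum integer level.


XP = 500 * level^1.4, so level = (XP / 500)^(1/1.4)
= (1000 / 500)^(1/1.4)
= 2.0^0.7143
= 1.6407
Floor: level = 1

level 1


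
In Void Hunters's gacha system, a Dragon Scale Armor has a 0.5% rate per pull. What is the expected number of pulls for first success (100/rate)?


Expected pulls for a geometric distribution = 1/p = 100 / rate%
= 100 / 0.5
= 200.0

200.0 pulls


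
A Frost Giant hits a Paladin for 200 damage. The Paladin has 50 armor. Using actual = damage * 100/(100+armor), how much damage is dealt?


actual = 200 * 100 / (100 + 50)
= 200 * 100 / 150
= 20000 / 150
= 133.33

133.33 damage


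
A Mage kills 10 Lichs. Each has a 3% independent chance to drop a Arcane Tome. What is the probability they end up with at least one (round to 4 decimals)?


P(at least one) = 1 - P(none) = 1 - (1-p)^n
p = 3/100 = 0.03
1 - p = 0.97
(1 - p)^10 = 0.97^10 = 0.737424
P(at least one) = 1 - 0.737424 = 0.2626

0.2626


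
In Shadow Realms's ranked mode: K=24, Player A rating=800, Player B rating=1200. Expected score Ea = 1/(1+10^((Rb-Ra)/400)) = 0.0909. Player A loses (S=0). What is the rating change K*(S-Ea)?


Elo update: delta = K * (S - Ea), where S = 0 (loses)
S - Ea = 0 - 0.0909 = -0.0909
Rating change = 24 * -0.0909
= -2.18

-2.18 rating points


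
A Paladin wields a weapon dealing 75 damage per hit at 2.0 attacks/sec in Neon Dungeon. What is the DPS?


DPS = damage * attack_speed
= 75 * 2.0
= 150.0

150.0 DPS


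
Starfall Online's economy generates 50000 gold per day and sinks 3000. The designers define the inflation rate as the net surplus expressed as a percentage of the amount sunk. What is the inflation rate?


Net gold = 50000 - 3000 = 47000
Inflation rate = net / sunk * 100 = 47000 / 3000 * 100
= 15.666667 * 100
= 1566.67%

1566.67%


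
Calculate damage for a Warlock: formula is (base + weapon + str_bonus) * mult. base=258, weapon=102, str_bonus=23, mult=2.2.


Sum base + weapon + str = 258 + 102 + 23 = 383
Multiply by 2.2:
383 * 2.2 = 842.6

842.6 damage


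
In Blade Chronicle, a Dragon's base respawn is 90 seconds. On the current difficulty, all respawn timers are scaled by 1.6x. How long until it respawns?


Respawn time = base * multiplier
= 90 * 1.6
= 144.0 seconds

144.0 seconds


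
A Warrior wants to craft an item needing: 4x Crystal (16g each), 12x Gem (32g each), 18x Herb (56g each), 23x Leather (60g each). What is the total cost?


Cost breakdown:
  Crystal: 4 * 16 = 64
  Gem: 12 * 32 = 384
  Herb: 18 * 56 = 1008
  Leather: 23 * 60 = 1380
Total = 64 + 384 + 1008 + 1380 = 2836

2836 gold


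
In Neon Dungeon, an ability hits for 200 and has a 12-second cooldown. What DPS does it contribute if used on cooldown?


DPS = damage / cooldown
= 200 / 12
= 16.67

16.67 DPS


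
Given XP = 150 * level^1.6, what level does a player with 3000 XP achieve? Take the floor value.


XP = 150 * level^1.6, so level = (XP / 150)^(1/1.6)
= (3000 / 150)^(1/1.6)
= 20.0^0.625
= 6.5034
Floor: level = 6

level 6


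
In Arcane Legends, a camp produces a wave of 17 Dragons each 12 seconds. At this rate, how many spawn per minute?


Spawns per minute = count * (60 / interval)
= 17 * (60 / 12)
= 17 * 5.0
= 85.0

85.0 per minute


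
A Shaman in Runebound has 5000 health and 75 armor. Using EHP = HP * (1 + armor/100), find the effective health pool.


EHP = 5000 * (1 + 75/100)
= 5000 * (1 + 0.75)
= 5000 * 1.75
= 8750.0

8750.0 EHP


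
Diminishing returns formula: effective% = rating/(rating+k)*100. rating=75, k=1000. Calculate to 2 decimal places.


effective% = rating / (rating + k) * 100
= 75 / (75 + 1000) * 100
= 75 / 1075 * 100
= 0.069767 * 100
= 6.98%

6.98%


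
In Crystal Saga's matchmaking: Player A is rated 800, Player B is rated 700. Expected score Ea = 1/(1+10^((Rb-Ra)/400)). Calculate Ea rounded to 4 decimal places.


Elo expected score: Ea = 1/(1 + 10^((Rb-Ra)/400))
Rb - Ra = 700 - 800 = -100
(Rb-Ra)/400 = -100/400 = -0.25
10^-0.25 = 0.562341
Ea = 1/(1 + 0.562341) = 1/1.562341 = 0.6401

0.6401


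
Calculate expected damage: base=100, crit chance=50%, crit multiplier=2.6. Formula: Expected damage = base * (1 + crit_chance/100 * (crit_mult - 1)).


E[dmg] = base * (1 + crit_chance * (crit_mult - 1))
cc as decimal = 50/100 = 0.5
cm - 1 = 2.6 - 1 = 1.6
Bonus factor = 0.5 * 1.6 = 0.8
Total multiplier = 1 + 0.8 = 1.8
Expected damage = 100 * 1.8 = 180.00

180.00 damage


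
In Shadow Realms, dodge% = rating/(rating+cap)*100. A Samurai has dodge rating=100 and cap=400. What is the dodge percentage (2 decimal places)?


dodge% = 100 / (100 + 400) * 100
= 100 / 500 * 100
= 0.2 * 100
= 20.00%

20.00%


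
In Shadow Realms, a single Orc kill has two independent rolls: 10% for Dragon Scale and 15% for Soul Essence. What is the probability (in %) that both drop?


For independent events, P(both) = P(A) * P(B)
= 10% * 15%
= 150 / 100 %
= 1.5%

1.5%


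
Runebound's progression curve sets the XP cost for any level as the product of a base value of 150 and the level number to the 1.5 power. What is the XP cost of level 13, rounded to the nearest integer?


XP = 150 * level^1.5
Substitute level = 13:
XP = 150 * 13^1.5
= 150 * 46.8722
= 7031

7031 XP


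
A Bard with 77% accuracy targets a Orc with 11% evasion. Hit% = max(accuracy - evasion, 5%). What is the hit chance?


accuracy - evasion = 77 - 11 = 66
Apply floor: max(66, 5) = 66
Hit chance = 66%

66%


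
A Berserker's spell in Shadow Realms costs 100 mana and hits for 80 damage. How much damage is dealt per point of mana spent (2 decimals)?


Efficiency = damage / mana
= 80 / 100
= 0.80

0.80 dmg/mana


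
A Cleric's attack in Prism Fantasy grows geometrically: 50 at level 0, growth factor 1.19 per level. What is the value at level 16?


value = base * growth^level
= 50 * 1.19^16
= 50 * 16.17154
= 808.58

808.58 attack


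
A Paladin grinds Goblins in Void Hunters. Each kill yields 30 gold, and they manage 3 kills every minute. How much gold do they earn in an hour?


Gold per minute = 30 * 3 = 90
Gold per hour = 90 * 60 = 5400

5400 gold/hour


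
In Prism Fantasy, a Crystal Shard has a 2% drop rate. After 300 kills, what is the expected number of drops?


Expected drops = kills * (drop_rate / 100)
= 300 * (2 / 100)
= 300 * 0.02
= 6.0

6.0 drops


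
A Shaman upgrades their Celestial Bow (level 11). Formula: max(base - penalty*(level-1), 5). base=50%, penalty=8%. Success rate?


raw_rate = 50 - 8 * (11 - 1)
= 50 - 8 * 10
= 50 - 80
= -30
Apply floor: max(-30, 5) = 5%

5%


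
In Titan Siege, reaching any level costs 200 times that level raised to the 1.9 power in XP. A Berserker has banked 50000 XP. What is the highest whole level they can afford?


XP = 200 * level^1.9, so level = (XP / 200)^(1/1.9)
= (50000 / 200)^(1/1.9)
= 250.0^0.5263
= 18.2841
Floor: level = 18

level 18


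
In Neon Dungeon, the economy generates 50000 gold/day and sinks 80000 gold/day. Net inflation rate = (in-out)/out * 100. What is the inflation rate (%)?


Net gold = 50000 - 80000 = -30000
Inflation rate = net / sunk * 100 = -30000 / 80000 * 100
= -0.375 * 100
= -37.50%

-37.50%


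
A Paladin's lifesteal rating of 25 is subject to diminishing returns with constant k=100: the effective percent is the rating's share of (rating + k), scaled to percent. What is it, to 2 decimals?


effective% = rating / (rating + k) * 100
= 25 / (25 + 100) * 100
= 25 / 125 * 100
= 0.2 * 100
= 20.00%

20.00%


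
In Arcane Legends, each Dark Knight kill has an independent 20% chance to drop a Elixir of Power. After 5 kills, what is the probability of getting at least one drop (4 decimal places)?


P(at least one) = 1 - P(none) = 1 - (1-p)^n
p = 20/100 = 0.2
1 - p = 0.8
(1 - p)^5 = 0.8^5 = 0.327680
P(at least one) = 1 - 0.327680 = 0.6723

0.6723


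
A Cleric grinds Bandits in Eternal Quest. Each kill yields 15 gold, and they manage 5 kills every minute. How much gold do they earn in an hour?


Gold per minute = 15 * 5 = 75
Gold per hour = 75 * 60 = 4500

4500 gold/hour


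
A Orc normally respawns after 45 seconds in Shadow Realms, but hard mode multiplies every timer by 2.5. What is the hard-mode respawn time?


Respawn time = base * multiplier
= 45 * 2.5
= 112.5 seconds

112.5 seconds


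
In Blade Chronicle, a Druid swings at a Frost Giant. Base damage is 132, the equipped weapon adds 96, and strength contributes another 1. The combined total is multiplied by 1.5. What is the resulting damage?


Sum base + weapon + str = 132 + 96 + 1 = 229
Multiply by 1.5:
229 * 1.5 = 343.5

343.5 damage


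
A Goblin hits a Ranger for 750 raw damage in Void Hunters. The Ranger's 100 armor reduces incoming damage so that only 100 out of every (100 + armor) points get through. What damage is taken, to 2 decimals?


actual = 750 * 100 / (100 + 100)
= 750 * 100 / 200
= 75000 / 200
= 375.00

375.00 damage


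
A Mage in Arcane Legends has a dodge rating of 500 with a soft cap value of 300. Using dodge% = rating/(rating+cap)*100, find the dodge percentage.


dodge% = 500 / (500 + 300) * 100
= 500 / 800 * 100
= 0.625 * 100
= 62.50%

62.50%


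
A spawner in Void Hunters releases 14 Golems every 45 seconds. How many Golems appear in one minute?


Spawns per minute = count * (60 / interval)
= 14 * (60 / 45)
= 14 * 1.3333
= 18.67

18.67 per minute


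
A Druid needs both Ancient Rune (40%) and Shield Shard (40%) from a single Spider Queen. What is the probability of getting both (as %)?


For independent events, P(both) = P(A) * P(B)
= 40% * 40%
= 1600 / 100 %
= 16.0%

16.0%


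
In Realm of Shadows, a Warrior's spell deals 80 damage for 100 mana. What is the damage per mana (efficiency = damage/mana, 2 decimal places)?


Efficiency = damage / mana
= 80 / 100
= 0.80

0.80 dmg/mana


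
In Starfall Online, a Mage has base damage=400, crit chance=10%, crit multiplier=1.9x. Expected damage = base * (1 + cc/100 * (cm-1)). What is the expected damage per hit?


E[dmg] = base * (1 + crit_chance * (crit_mult - 1))
cc as decimal = 10/100 = 0.1
cm - 1 = 1.9 - 1 = 0.9
Bonus factor = 0.1 * 0.9 = 0.09
Total multiplier = 1 + 0.09 = 1.09
Expected damage = 400 * 1.09 = 436.00

436.00 damage


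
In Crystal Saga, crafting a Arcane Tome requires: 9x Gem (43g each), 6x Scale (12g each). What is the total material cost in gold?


Cost breakdown:
  Gem: 9 * 43 = 387
  Scale: 6 * 12 = 72
Total = 387 + 72 = 459

459 gold


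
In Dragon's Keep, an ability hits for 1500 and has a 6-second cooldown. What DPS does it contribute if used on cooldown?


DPS = damage / cooldown
= 1500 / 6
= 250.00

250.00 DPS


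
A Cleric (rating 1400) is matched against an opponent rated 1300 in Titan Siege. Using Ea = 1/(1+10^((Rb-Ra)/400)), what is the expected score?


Elo expected score: Ea = 1/(1 + 10^((Rb-Ra)/400))
Rb - Ra = 1300 - 1400 = -100
(Rb-Ra)/400 = -100/400 = -0.25
10^-0.25 = 0.562341
Ea = 1/(1 + 0.562341) = 1/1.562341 = 0.6401

0.6401


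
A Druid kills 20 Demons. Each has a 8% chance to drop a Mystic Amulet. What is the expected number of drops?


Expected drops = kills * (drop_rate / 100)
= 20 * (8 / 100)
= 20 * 0.08
= 1.6

1.6 drops


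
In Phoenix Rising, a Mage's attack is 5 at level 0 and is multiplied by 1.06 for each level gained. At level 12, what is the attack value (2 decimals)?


value = base * growth^level
= 5 * 1.06^12
= 5 * 2.012196
= 10.06

10.06 attack
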